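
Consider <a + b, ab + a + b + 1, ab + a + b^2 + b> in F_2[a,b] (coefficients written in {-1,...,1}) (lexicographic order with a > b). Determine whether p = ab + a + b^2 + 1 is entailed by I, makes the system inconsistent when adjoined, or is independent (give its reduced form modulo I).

ab + a + b^2 + 1 is independent of I; its normal form modulo I is b + 1.

First compute the reduced Gröbner basis of I by Buchberger's algorithm.
f_1 = a + b, LT = a.
f_2 = ab + a + b + 1, LT = ab.
f_3 = ab + a + b^2 + b, LT = ab.

S(f_1,f_2): lcm = ab. S = a + b^2 + b + 1.
  leading term a: subtract (1)·f_1 from a + b^2 + b + 1 → b^2 + 1
  leading term b^2: no divisor's leading term divides it; move b^2 to the remainder.
  leading term 1: no divisor's leading term divides it; move 1 to the remainder.
  remainder b^2 + 1 ≠ 0; add h_4 = b^2 + 1 to the basis.

The other S-polynomials (S(f_1,f_3), S(f_2,f_3), S(f_1,h_4), S(f_2,h_4), S(f_3,h_4)) all reduce to 0 modulo the current basis, so we have a Gröbner basis.
Inter-reduce: drop elements whose leading term is divisible by another's, tail-reduce, and make monic.
Reduced Gröbner basis: {a + b, b^2 + 1}.
Label its elements g_1 = a + b, g_2 = b^2 + 1.

Reduce p = ab + a + b^2 + 1 modulo G:
  leading term ab: subtract (b)·g_1 from ab + a + b^2 + 1 → a + 1
  leading term a: subtract (1)·g_1 from a + 1 → b + 1
  leading term b: no divisor's leading term divides it; move b to the remainder.
  leading term 1: no divisor's leading term divides it; move 1 to the remainder.
  normal form = b + 1.
The normal form is nonzero, so p ∉ I. Since p minus its normal form lies in I, I + (p) = I + (r) where r = b + 1; decide whether this ideal is the whole ring.
Run Buchberger on G together with r (pairs among the g_i already reduce to 0 since G is a Gröbner basis):
g_1 = a + b, LT = a.
g_2 = b^2 + 1, LT = b^2.
r = b + 1, LT = b.

The S-polynomials (S(g_1,g_2), S(g_1,r), S(g_2,r)) all reduce to 0 modulo the current basis, so we have a Gröbner basis.
Inter-reduce: drop elements whose leading term is divisible by another's, tail-reduce, and make monic.
Reduced Gröbner basis: {a + 1, b + 1}.
The reduced Gröbner basis of I + (p) is {a + 1, b + 1} ≠ {1}, a proper ideal, so the enlarged system stays consistent: p is independent of I, with normal form b + 1.

The remainder on division by a Gröbner basis is unique — it is the normal form.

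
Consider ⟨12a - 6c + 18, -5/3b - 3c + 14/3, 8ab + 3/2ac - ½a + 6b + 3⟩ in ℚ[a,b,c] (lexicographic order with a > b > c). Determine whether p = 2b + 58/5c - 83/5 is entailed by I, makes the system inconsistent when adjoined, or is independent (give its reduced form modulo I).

Adjoining 2b + 58/5c - 83/5 makes the ideal the whole ring: the system is inconsistent.

First compute the reduced Gröbner basis of I by Buchberger's algorithm.
f_1 = 12a - 6c + 18, LT = a.
f_2 = -5/3b - 3c + 14/3, LT = b.
f_3 = 8ab + 3/2ac - ½a + 6b + 3, LT = ab.

S(f_1,f_3): lcm = ab. S = -3/16ac + 1/16a - ½bc + ¾b - ⅜.
  reduce S modulo (f_1, f_2, f_3):
  remainder 129/160c² - 39/16c + 261/160 ≠ 0; add h_4 = 129/160c² - 39/16c + 261/160 to the basis.

The other S-polynomials (S(f_1,f_2), S(f_2,f_3), S(f_1,h_4), S(f_2,h_4), S(f_3,h_4)) all reduce to 0 modulo the current basis, so we have a Gröbner basis.
Inter-reduce: drop elements whose leading term is divisible by another's, tail-reduce, and make monic.
Reduced Gröbner basis: {a - ½c + 3/2, b + 9/5c - 14/5, c² - 130/43c + 87/43}.
Label its elements g_1 = a - ½c + 3/2, g_2 = b + 9/5c - 14/5, g_3 = c² - 130/43c + 87/43.

Reduce p = 2b + 58/5c - 83/5 modulo G:
  leading term b: subtract (2)·g_2 from 2b + 58/5c - 83/5 → 8c - 11
  leading term c: no divisor's leading term divides it; move 8c to the remainder.
  leading term 1: no divisor's leading term divides it; move -11 to the remainder.
  normal form = 8c - 11.
The normal form is nonzero, so p ∉ I. Since p minus its normal form lies in I, I + (p) = I + (r) where r = 8c - 11; decide whether this ideal is the whole ring.
Run Buchberger on G together with r (pairs among the g_i already reduce to 0 since G is a Gröbner basis):
g_1 = a - ½c + 3/2, LT = a.
g_2 = b + 9/5c - 14/5, LT = b.
g_3 = c² - 130/43c + 87/43, LT = c².
r = 8c - 11, LT = c.

S(g_3,r): lcm = c². S = -567/344c + 87/43.
  reduce S modulo (g_1, g_2, g_3, r):
  remainder -669/2752 ≠ 0; add m_5 = -669/2752 to the basis.

The other S-polynomials (S(g_1,g_2), S(g_1,g_3), S(g_1,r), S(g_2,g_3), S(g_2,r), S(g_1,m_5), S(g_2,m_5), S(g_3,m_5), S(r,m_5)) all reduce to 0 modulo the current basis, so we have a Gröbner basis.
Inter-reduce: drop elements whose leading term is divisible by another's, tail-reduce, and make monic.
Reduced Gröbner basis: {1}.
The reduced Gröbner basis of I + (p) is {1}: the ideal is the whole ring, so the enlarged system has no common solution — adjoining p is inconsistent.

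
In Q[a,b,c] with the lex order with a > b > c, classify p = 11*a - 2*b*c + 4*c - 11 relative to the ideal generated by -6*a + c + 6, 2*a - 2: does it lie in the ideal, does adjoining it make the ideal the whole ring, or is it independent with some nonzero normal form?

11*a - 2*b*c + 4*c - 11 lies in I (it reduces to 0).

First compute the reduced Gröbner basis of I by Buchberger's algorithm.
f_1 = -6*a + c + 6, LT = a.
f_2 = 2*a - 2, LT = a.

S(f_1,f_2): lcm = a. S = -1/6*c.
  leading term c: no divisor's leading term divides it; move -1/6*c to the remainder.
  remainder -1/6*c ≠ 0; add h_3 = -1/6*c to the basis.

The other S-polynomials (S(f_1,h_3), S(f_2,h_3)) all reduce to 0 modulo the current basis, so we have a Gröbner basis.
Inter-reduce: drop elements whose leading term is divisible by another's, tail-reduce, and make monic.
Reduced Gröbner basis: {a - 1, c}.
Label its elements g_1 = a - 1, g_2 = c.

Reduce p = 11*a - 2*b*c + 4*c - 11 modulo G:
  leading term a: subtract (11)·g_1 from 11*a - 2*b*c + 4*c - 11 → -2*b*c + 4*c
  leading term b*c: subtract (-2*b)·g_2 from -2*b*c + 4*c → 4*c
  leading term c: subtract (4)·g_2 from 4*c → 0
  normal form = 0.
Since the normal form is 0, p ∈ I.

The remainder on division by a Gröbner basis is unique — it is the normal form.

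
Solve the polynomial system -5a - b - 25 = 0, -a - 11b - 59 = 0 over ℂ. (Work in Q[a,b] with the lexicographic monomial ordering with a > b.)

Compute a lex Gröbner basis by Buchberger's algorithm.
f_1 = -5a - b - 25, LT = a.
f_2 = -a - 11b - 59, LT = a.

S(f_1,f_2): lcm = a. S = -54/5b - 54.
  leading term b: no divisor's leading term divides it; move -54/5b to the remainder.
  leading term 1: no divisor's leading term divides it; move -54 to the remainder.
  remainder -54/5b - 54 ≠ 0; add h_3 = -54/5b - 54 to the basis.

The other S-polynomials (S(f_1,h_3), S(f_2,h_3)) all reduce to 0 modulo the current basis, so we have a Gröbner basis.
Inter-reduce: drop elements whose leading term is divisible by another's, tail-reduce, and make monic.
Reduced Gröbner basis: {a + 4, b + 5}.

Elimination: the polynomial b + 5 lies in the elimination ideal for b, so b ∈ {-5}. For each such b, the remaining basis elements (now univariate) give the rest of the solution.
  b = -5: the earlier basis element becomes a + 4 = 0, giving a = -4 — point (-4, -5).
Each listed point satisfies every original equation (direct substitution).

{(-4, -5)}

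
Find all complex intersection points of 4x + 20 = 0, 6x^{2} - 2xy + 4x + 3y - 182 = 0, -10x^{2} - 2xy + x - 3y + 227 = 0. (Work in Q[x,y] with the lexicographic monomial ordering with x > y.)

{(-5, 4)}

Compute a lex Gröbner basis by Buchberger's algorithm.
f_1 = 4x + 20, LT = x.
f_2 = 6x^{2} - 2xy + 4x + 3y - 182, LT = x^{2}.
f_3 = -10x^{2} - 2xy + x - 3y + 227, LT = x^{2}.

S(f_1,f_2): lcm = x^{2}. S = \tfrac{1}{3}xy + \tfrac{13}{3}x - \tfrac{1}{2}y + \tfrac{91}{3}.
  leading term xy: subtract (\tfrac{1}{12}y)·f_1 from \tfrac{1}{3}xy + \tfrac{13}{3}x - \tfrac{1}{2}y + \tfrac{91}{3} → \tfrac{13}{3}x - \tfrac{13}{6}y + \tfrac{91}{3}
  leading term x: subtract (\tfrac{13}{12})·f_1 from \tfrac{13}{3}x - \tfrac{13}{6}y + \tfrac{91}{3} → -\tfrac{13}{6}y + \tfrac{26}{3}
  leading term y: no divisor's leading term divides it; move -\tfrac{13}{6}y to the remainder.
  leading term 1: no divisor's leading term divides it; move \tfrac{26}{3} to the remainder.
  remainder -\tfrac{13}{6}y + \tfrac{26}{3} ≠ 0; add h_4 = -\tfrac{13}{6}y + \tfrac{26}{3} to the basis.

The other S-polynomials (S(f_1,f_3), S(f_2,f_3), S(f_1,h_4), S(f_2,h_4), S(f_3,h_4)) all reduce to 0 modulo the current basis, so we have a Gröbner basis.
Inter-reduce: drop elements whose leading term is divisible by another's, tail-reduce, and make monic.
Reduced Gröbner basis: {x + 5, y - 4}.

Since the basis is lex-ordered, y - 4 is univariate in y. Its roots are {4}. Back-substituting each root into the other basis elements fixes the other coordinates.
  y = 4: the earlier basis element becomes x + 5 = 0, giving x = -5 — point (-5, 4).
Substituting each solution back into the original system confirms all equations vanish.
A lex Gröbner basis triangularizes the system, enabling back-substitution.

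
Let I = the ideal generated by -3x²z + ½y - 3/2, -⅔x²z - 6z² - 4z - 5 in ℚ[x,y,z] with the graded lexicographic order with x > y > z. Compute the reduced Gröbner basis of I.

f_1 = -3x²z + ½y - 3/2, LT = x²z.
f_2 = -⅔x²z - 6z² - 4z - 5, LT = x²z.

S(f_1,f_2): lcm = x²z. S = -9z² - ⅙y - 6z - 7.
  leading term z²: no divisor's leading term divides it; move -9z² to the remainder.
  leading term y: no divisor's leading term divides it; move -⅙y to the remainder.
  leading term z: no divisor's leading term divides it; move -6z to the remainder.
  leading term 1: no divisor's leading term divides it; move -7 to the remainder.
  remainder -9z² - ⅙y - 6z - 7 ≠ 0; add g_3 = -9z² - ⅙y - 6z - 7 to the basis.

S(f_1,g_3): lcm = x²z². S = -1/54x²y - ⅔x²z - 7/9x² - ⅙yz + ½z.
  leading term x²y: no divisor's leading term divides it; move -1/54x²y to the remainder.
  leading term x²z: subtract (2/9)·f_1 from -⅔x²z - 7/9x² - ⅙yz + ½z → -7/9x² - ⅙yz - 1/9y + ½z + ⅓
  leading term x²: no divisor's leading term divides it; move -7/9x² to the remainder.
  leading term yz: no divisor's leading term divides it; move -⅙yz to the remainder.
  leading term y: no divisor's leading term divides it; move -1/9y to the remainder.
  leading term z: no divisor's leading term divides it; move ½z to the remainder.
  leading term 1: no divisor's leading term divides it; move ⅓ to the remainder.
  remainder -1/54x²y - 7/9x² - ⅙yz - 1/9y + ½z + ⅓ ≠ 0; add g_4 = -1/54x²y - 7/9x² - ⅙yz - 1/9y + ½z + ⅓ to the basis.

The other S-polynomials (S(f_2,g_3), S(f_1,g_4), S(f_2,g_4), S(g_3,g_4)) all reduce to 0 modulo the current basis, so we have a Gröbner basis.
Inter-reduce: drop elements whose leading term is divisible by another's, tail-reduce, and make monic.

G = {x²y + 42x² + 9yz + 6y - 27z - 18, x²z - ⅙y + ½, z² + 1/54y + ⅔z + 7/9}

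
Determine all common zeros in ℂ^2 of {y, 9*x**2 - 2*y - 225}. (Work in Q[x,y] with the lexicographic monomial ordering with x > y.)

Compute a lex Gröbner basis by Buchberger's algorithm.
f_1 = y, LT = y.
f_2 = 9*x**2 - 2*y - 225, LT = x**2.

The S-polynomials (S(f_1,f_2)) all reduce to 0 modulo the current basis, so we have a Gröbner basis.
Inter-reduce: drop elements whose leading term is divisible by another's, tail-reduce, and make monic.
Reduced Gröbner basis: {x**2 - 25, y}.

The lex basis is triangular: the last element involves only y. Solving y = 0 gives y ∈ {0}; substituting each value into the earlier elements determines the remaining variables.
  y = 0: the earlier basis element becomes x**2 - 25 = 0, giving x = -5, 5 — points (-5, 0), (5, 0).
Substituting each solution back into the original system confirms all equations vanish.

{(-5, 0), (5, 0)}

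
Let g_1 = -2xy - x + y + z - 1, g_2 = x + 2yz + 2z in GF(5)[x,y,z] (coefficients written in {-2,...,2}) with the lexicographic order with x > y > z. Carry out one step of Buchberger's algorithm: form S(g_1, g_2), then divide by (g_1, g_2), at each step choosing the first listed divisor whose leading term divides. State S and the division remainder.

S(g_1, g_2) = -2x - 2y^2z - 2yz + 2y + 2z - 2; remainder on division = -2y^2z + 2yz + 2y + z - 2.

lcm(LM(g_1), LM(g_2)) = xy.
S = (lcm/LT(g_1))·g_1 − (lcm/LT(g_2))·g_2 = -2x - 2y^2z - 2yz + 2y + 2z - 2.
Reduce S modulo (g_1, g_2) in that order:
  leading term x: subtract (-2)·g_2 from -2x - 2y^2z - 2yz + 2y + 2z - 2 → -2y^2z + 2yz + 2y + z - 2
  leading term y^2z: no divisor's leading term divides it; move -2y^2z to the remainder.
  leading term yz: no divisor's leading term divides it; move 2yz to the remainder.
  leading term y: no divisor's leading term divides it; move 2y to the remainder.
  leading term z: no divisor's leading term divides it; move z to the remainder.
  leading term 1: no divisor's leading term divides it; move -2 to the remainder.
The remainder -2y^2z + 2yz + 2y + z - 2 is nonzero, so it would be added as the next basis element.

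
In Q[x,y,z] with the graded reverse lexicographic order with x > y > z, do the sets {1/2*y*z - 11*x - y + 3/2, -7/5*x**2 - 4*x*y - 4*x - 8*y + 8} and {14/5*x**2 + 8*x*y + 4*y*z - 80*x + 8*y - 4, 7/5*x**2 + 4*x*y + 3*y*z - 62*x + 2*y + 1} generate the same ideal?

For a fixed monomial order, each ideal has a unique reduced Gröbner basis; comparing bases decides equality.
Buchberger on the first generating set:
f_1 = 1/2*y*z - 11*x - y + 3/2, LT = y*z.
f_2 = -7/5*x**2 - 4*x*y - 4*x - 8*y + 8, LT = x**2.

The S-polynomials (S(f_1,f_2)) all reduce to 0 modulo the current basis, so we have a Gröbner basis.
Inter-reduce: drop elements whose leading term is divisible by another's, tail-reduce, and make monic.
Reduced Gröbner basis: {x**2 + 20/7*x*y + 20/7*x + 40/7*y - 40/7, y*z - 22*x - 2*y + 3}.

Buchberger on the second generating set:
h_1 = 14/5*x**2 + 8*x*y + 4*y*z - 80*x + 8*y - 4, LT = x**2.
h_2 = 7/5*x**2 + 4*x*y + 3*y*z - 62*x + 2*y + 1, LT = x**2.

S(h_1,h_2): lcm = x**2. S = -5/7*y*z + 110/7*x + 10/7*y - 15/7.
  leading term y*z: no divisor's leading term divides it; move -5/7*y*z to the remainder.
  leading term x: no divisor's leading term divides it; move 110/7*x to the remainder.
  leading term y: no divisor's leading term divides it; move 10/7*y to the remainder.
  leading term 1: no divisor's leading term divides it; move -15/7 to the remainder.
  remainder -5/7*y*z + 110/7*x + 10/7*y - 15/7 ≠ 0; add k_3 = -5/7*y*z + 110/7*x + 10/7*y - 15/7 to the basis.

The other S-polynomials (S(h_1,k_3), S(h_2,k_3)) all reduce to 0 modulo the current basis, so we have a Gröbner basis.
Inter-reduce: drop elements whose leading term is divisible by another's, tail-reduce, and make monic.
Reduced Gröbner basis: {x**2 + 20/7*x*y + 20/7*x + 40/7*y - 40/7, y*z - 22*x - 2*y + 3}.

Same reduced basis, so the two generating sets span the same ideal.
The same test decides containment: I ⊆ J iff every generator of I reduces to 0 modulo a Gröbner basis of J.

Yes, the ideals are equal.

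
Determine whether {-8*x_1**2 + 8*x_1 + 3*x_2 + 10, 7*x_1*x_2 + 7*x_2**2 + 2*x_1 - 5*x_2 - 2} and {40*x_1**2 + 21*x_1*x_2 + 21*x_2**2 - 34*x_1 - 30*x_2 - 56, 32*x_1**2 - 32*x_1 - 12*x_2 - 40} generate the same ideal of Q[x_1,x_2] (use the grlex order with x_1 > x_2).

Yes, the ideals are equal.

Equality of ideals is decidable: compute both reduced Gröbner bases (unique for the ordering) and check whether they agree.
Buchberger on the first generating set:
f_1 = -8*x_1**2 + 8*x_1 + 3*x_2 + 10, LT = x_1**2.
f_2 = 7*x_1*x_2 + 7*x_2**2 + 2*x_1 - 5*x_2 - 2, LT = x_1*x_2.

S(f_1,f_2): lcm = x_1**2*x_2. S = -x_1*x_2**2 - 2/7*x_1**2 - 2/7*x_1*x_2 - 3/8*x_2**2 + 2/7*x_1 - 5/4*x_2.
  reduce S modulo (f_1, f_2):
  remainder x_2**3 - 61/56*x_2**2 - 23/14*x_2 - 5/14 ≠ 0; add g_3 = x_2**3 - 61/56*x_2**2 - 23/14*x_2 - 5/14 to the basis.

The other S-polynomials (S(f_1,g_3), S(f_2,g_3)) all reduce to 0 modulo the current basis, so we have a Gröbner basis.
Inter-reduce: drop elements whose leading term is divisible by another's, tail-reduce, and make monic.
Reduced Gröbner basis: {x_2**3 - 61/56*x_2**2 - 23/14*x_2 - 5/14, x_1**2 - x_1 - 3/8*x_2 - 5/4, x_1*x_2 + x_2**2 + 2/7*x_1 - 5/7*x_2 - 2/7}.

Buchberger on the second generating set:
h_1 = 40*x_1**2 + 21*x_1*x_2 + 21*x_2**2 - 34*x_1 - 30*x_2 - 56, LT = x_1**2.
h_2 = 32*x_1**2 - 32*x_1 - 12*x_2 - 40, LT = x_1**2.

S(h_1,h_2): lcm = x_1**2. S = 21/40*x_1*x_2 + 21/40*x_2**2 + 3/20*x_1 - 3/8*x_2 - 3/20.
  reduce S modulo (h_1, h_2):
  remainder 21/40*x_1*x_2 + 21/40*x_2**2 + 3/20*x_1 - 3/8*x_2 - 3/20 ≠ 0; add k_3 = 21/40*x_1*x_2 + 21/40*x_2**2 + 3/20*x_1 - 3/8*x_2 - 3/20 to the basis.

S(h_1,k_3): lcm = x_1**2*x_2. S = -19/40*x_1*x_2**2 + 21/40*x_2**3 - 2/7*x_1**2 - 19/140*x_1*x_2 - 3/4*x_2**2 + 2/7*x_1 - 7/5*x_2.
  reduce S modulo (h_1, h_2, k_3):
  remainder x_2**3 - 61/56*x_2**2 - 23/14*x_2 - 5/14 ≠ 0; add k_4 = x_2**3 - 61/56*x_2**2 - 23/14*x_2 - 5/14 to the basis.

The other S-polynomials (S(h_2,k_3), S(h_1,k_4), S(h_2,k_4), S(k_3,k_4)) all reduce to 0 modulo the current basis, so we have a Gröbner basis.
Inter-reduce: drop elements whose leading term is divisible by another's, tail-reduce, and make monic.
Reduced Gröbner basis: {x_2**3 - 61/56*x_2**2 - 23/14*x_2 - 5/14, x_1**2 - x_1 - 3/8*x_2 - 5/4, x_1*x_2 + x_2**2 + 2/7*x_1 - 5/7*x_2 - 2/7}.

The two bases agree; hence the ideals are identical.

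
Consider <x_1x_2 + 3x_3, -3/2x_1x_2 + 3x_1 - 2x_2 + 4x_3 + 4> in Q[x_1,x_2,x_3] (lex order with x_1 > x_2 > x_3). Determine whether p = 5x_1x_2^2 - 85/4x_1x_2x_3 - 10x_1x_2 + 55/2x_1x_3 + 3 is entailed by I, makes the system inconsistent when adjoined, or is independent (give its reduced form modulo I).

First compute the reduced Gröbner basis of I by Buchberger's algorithm.
f_1 = x_1x_2 + 3x_3, LT = x_1x_2.
f_2 = -3/2x_1x_2 + 3x_1 - 2x_2 + 4x_3 + 4, LT = x_1x_2.

S(f_1,f_2): lcm = x_1x_2. S = 2x_1 - 4/3x_2 + 17/3x_3 + 8/3.
  leading term x_1: no divisor's leading term divides it; move 2x_1 to the remainder.
  leading term x_2: no divisor's leading term divides it; move -4/3x_2 to the remainder.
  leading term x_3: no divisor's leading term divides it; move 17/3x_3 to the remainder.
  leading term 1: no divisor's leading term divides it; move 8/3 to the remainder.
  remainder 2x_1 - 4/3x_2 + 17/3x_3 + 8/3 ≠ 0; add h_3 = 2x_1 - 4/3x_2 + 17/3x_3 + 8/3 to the basis.

S(f_1,h_3): lcm = x_1x_2. S = 2/3x_2^2 - 17/6x_2x_3 - 4/3x_2 + 3x_3.
  leading term x_2^2: no divisor's leading term divides it; move 2/3x_2^2 to the remainder.
  leading term x_2x_3: no divisor's leading term divides it; move -17/6x_2x_3 to the remainder.
  leading term x_2: no divisor's leading term divides it; move -4/3x_2 to the remainder.
  leading term x_3: no divisor's leading term divides it; move 3x_3 to the remainder.
  remainder 2/3x_2^2 - 17/6x_2x_3 - 4/3x_2 + 3x_3 ≠ 0; add h_4 = 2/3x_2^2 - 17/6x_2x_3 - 4/3x_2 + 3x_3 to the basis.

The other S-polynomials (S(f_2,h_3), S(f_1,h_4), S(f_2,h_4), S(h_3,h_4)) all reduce to 0 modulo the current basis, so we have a Gröbner basis.
Inter-reduce: drop elements whose leading term is divisible by another's, tail-reduce, and make monic.
Reduced Gröbner basis: {x_1 - 2/3x_2 + 17/6x_3 + 4/3, x_2^2 - 17/4x_2x_3 - 2x_2 + 9/2x_3}.
Label its elements g_1 = x_1 - 2/3x_2 + 17/6x_3 + 4/3, g_2 = x_2^2 - 17/4x_2x_3 - 2x_2 + 9/2x_3.

Reduce p = 5x_1x_2^2 - 85/4x_1x_2x_3 - 10x_1x_2 + 55/2x_1x_3 + 3 modulo G:
  leading term x_1x_2^2: subtract (5x_2^2)·g_1 from 5x_1x_2^2 - 85/4x_1x_2x_3 - 10x_1x_2 + 55/2x_1x_3 + 3 → -85/4x_1x_2x_3 - 10x_1x_2 + 55/2x_1x_3 + 10/3x_2^3 - 85/6x_2^2x_3 - 20/3x_2^2 + 3
  leading term x_1x_2x_3: subtract (-85/4x_2x_3)·g_1 from -85/4x_1x_2x_3 - 10x_1x_2 + 55/2x_1x_3 + 10/3x_2^3 - 85/6x_2^2x_3 - 20/3x_2^2 + 3 → -10x_1x_2 + 55/2x_1x_3 + 10/3x_2^3 - 85/3x_2^2x_3 - 20/3x_2^2 + 1445/24x_2x_3^2 + 85/3x_2x_3 + 3
  leading term x_1x_2: subtract (-10x_2)·g_1 from -10x_1x_2 + 55/2x_1x_3 + 10/3x_2^3 - 85/3x_2^2x_3 - 20/3x_2^2 + 1445/24x_2x_3^2 + 85/3x_2x_3 + 3 → 55/2x_1x_3 + 10/3x_2^3 - 85/3x_2^2x_3 - 40/3x_2^2 + 1445/24x_2x_3^2 + 170/3x_2x_3 + 40/3x_2 + 3
  leading term x_1x_3: subtract (55/2x_3)·g_1 from 55/2x_1x_3 + 10/3x_2^3 - 85/3x_2^2x_3 - 40/3x_2^2 + 1445/24x_2x_3^2 + 170/3x_2x_3 + 40/3x_2 + 3 → 10/3x_2^3 - 85/3x_2^2x_3 - 40/3x_2^2 + 1445/24x_2x_3^2 + 75x_2x_3 + 40/3x_2 - 935/12x_3^2 - 110/3x_3 + 3
  leading term x_2^3: subtract (10/3x_2)·g_2 from 10/3x_2^3 - 85/3x_2^2x_3 - 40/3x_2^2 + 1445/24x_2x_3^2 + 75x_2x_3 + 40/3x_2 - 935/12x_3^2 - 110/3x_3 + 3 → -85/6x_2^2x_3 - 20/3x_2^2 + 1445/24x_2x_3^2 + 60x_2x_3 + 40/3x_2 - 935/12x_3^2 - 110/3x_3 + 3
  leading term x_2^2x_3: subtract (-85/6x_3)·g_2 from -85/6x_2^2x_3 - 20/3x_2^2 + 1445/24x_2x_3^2 + 60x_2x_3 + 40/3x_2 - 935/12x_3^2 - 110/3x_3 + 3 → -20/3x_2^2 + 95/3x_2x_3 + 40/3x_2 - 85/6x_3^2 - 110/3x_3 + 3
  leading term x_2^2: subtract (-20/3)·g_2 from -20/3x_2^2 + 95/3x_2x_3 + 40/3x_2 - 85/6x_3^2 - 110/3x_3 + 3 → 10/3x_2x_3 - 85/6x_3^2 - 20/3x_3 + 3
  leading term x_2x_3: no divisor's leading term divides it; move 10/3x_2x_3 to the remainder.
  leading term x_3^2: no divisor's leading term divides it; move -85/6x_3^2 to the remainder.
  leading term x_3: no divisor's leading term divides it; move -20/3x_3 to the remainder.
  leading term 1: no divisor's leading term divides it; move 3 to the remainder.
  normal form = 10/3x_2x_3 - 85/6x_3^2 - 20/3x_3 + 3.
The normal form is nonzero, so p ∉ I. Since p minus its normal form lies in I, I + (p) = I + (r) where r = 10/3x_2x_3 - 85/6x_3^2 - 20/3x_3 + 3; decide whether this ideal is the whole ring.
Run Buchberger on G together with r (pairs among the g_i already reduce to 0 since G is a Gröbner basis):
g_1 = x_1 - 2/3x_2 + 17/6x_3 + 4/3, LT = x_1.
g_2 = x_2^2 - 17/4x_2x_3 - 2x_2 + 9/2x_3, LT = x_2^2.
r = 10/3x_2x_3 - 85/6x_3^2 - 20/3x_3 + 3, LT = x_2x_3.

S(g_2,r): lcm = x_2^2x_3. S = -9/10x_2 + 9/2x_3^2.
  leading term x_2: no divisor's leading term divides it; move -9/10x_2 to the remainder.
  leading term x_3^2: no divisor's leading term divides it; move 9/2x_3^2 to the remainder.
  remainder -9/10x_2 + 9/2x_3^2 ≠ 0; add m_4 = -9/10x_2 + 9/2x_3^2 to the basis.

S(g_2,m_4): lcm = x_2^2. S = 5x_2x_3^2 - 17/4x_2x_3 - 2x_2 + 9/2x_3.
  leading term x_2x_3^2: subtract (3/2x_3)·r from 5x_2x_3^2 - 17/4x_2x_3 - 2x_2 + 9/2x_3 → -17/4x_2x_3 - 2x_2 + 85/4x_3^3 + 10x_3^2
  leading term x_2x_3: subtract (-51/40)·r from -17/4x_2x_3 - 2x_2 + 85/4x_3^3 + 10x_3^2 → -2x_2 + 85/4x_3^3 - 129/16x_3^2 - 17/2x_3 + 153/40
  leading term x_2: subtract (20/9)·m_4 from -2x_2 + 85/4x_3^3 - 129/16x_3^2 - 17/2x_3 + 153/40 → 85/4x_3^3 - 289/16x_3^2 - 17/2x_3 + 153/40
  leading term x_3^3: no divisor's leading term divides it; move 85/4x_3^3 to the remainder.
  leading term x_3^2: no divisor's leading term divides it; move -289/16x_3^2 to the remainder.
  leading term x_3: no divisor's leading term divides it; move -17/2x_3 to the remainder.
  leading term 1: no divisor's leading term divides it; move 153/40 to the remainder.
  remainder 85/4x_3^3 - 289/16x_3^2 - 17/2x_3 + 153/40 ≠ 0; add m_5 = 85/4x_3^3 - 289/16x_3^2 - 17/2x_3 + 153/40 to the basis.

The other S-polynomials (S(g_1,g_2), S(g_1,r), S(g_1,m_4), S(r,m_4), S(g_1,m_5), S(g_2,m_5), S(r,m_5), S(m_4,m_5)) all reduce to 0 modulo the current basis, so we have a Gröbner basis.
Inter-reduce: drop elements whose leading term is divisible by another's, tail-reduce, and make monic.
Reduced Gröbner basis: {x_1 - 10/3x_3^2 + 17/6x_3 + 4/3, x_2 - 5x_3^2, x_3^3 - 17/20x_3^2 - 2/5x_3 + 9/50}.
The reduced Gröbner basis of I + (p) is {x_1 - 10/3x_3^2 + 17/6x_3 + 4/3, x_2 - 5x_3^2, x_3^3 - 17/20x_3^2 - 2/5x_3 + 9/50} ≠ {1}, a proper ideal, so the enlarged system stays consistent: p is independent of I, with normal form 10/3x_2x_3 - 85/6x_3^2 - 20/3x_3 + 3.

5x_1x_2^2 - 85/4x_1x_2x_3 - 10x_1x_2 + 55/2x_1x_3 + 3 is independent of I; its normal form modulo I is 10/3x_2x_3 - 85/6x_3^2 - 20/3x_3 + 3.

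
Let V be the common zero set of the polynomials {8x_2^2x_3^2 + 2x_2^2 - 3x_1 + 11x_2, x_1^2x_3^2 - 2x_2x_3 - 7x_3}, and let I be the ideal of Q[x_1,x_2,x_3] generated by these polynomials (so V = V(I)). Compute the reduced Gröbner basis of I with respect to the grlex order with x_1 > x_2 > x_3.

f_1 = 8x_2^2x_3^2 + 2x_2^2 - 3x_1 + 11x_2, LT = x_2^2x_3^2.
f_2 = x_1^2x_3^2 - 2x_2x_3 - 7x_3, LT = x_1^2x_3^2.

S(f_1,f_2): lcm = x_1^2x_2^2x_3^2. S = 1/4x_1^2x_2^2 + 2x_2^3x_3 - 3/8x_1^3 + 11/8x_1^2x_2 + 7x_2^2x_3.
  reduce S modulo (f_1, f_2):
  remainder 1/4x_1^2x_2^2 + 2x_2^3x_3 - 3/8x_1^3 + 11/8x_1^2x_2 + 7x_2^2x_3 ≠ 0; add g_3 = 1/4x_1^2x_2^2 + 2x_2^3x_3 - 3/8x_1^3 + 11/8x_1^2x_2 + 7x_2^2x_3 to the basis.

The other S-polynomials (S(f_1,g_3), S(f_2,g_3)) all reduce to 0 modulo the current basis, so we have a Gröbner basis.

G = {x_1^2x_2^2 + 8x_2^3x_3 - 3/2x_1^3 + 11/2x_1^2x_2 + 28x_2^2x_3, x_1^2x_3^2 - 2x_2x_3 - 7x_3, x_2^2x_3^2 + 1/4x_2^2 - 3/8x_1 + 11/8x_2}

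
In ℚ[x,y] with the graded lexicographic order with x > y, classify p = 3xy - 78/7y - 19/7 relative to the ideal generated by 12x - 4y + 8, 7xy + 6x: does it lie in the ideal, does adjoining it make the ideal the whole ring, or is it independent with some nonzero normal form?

Adjoining 3xy - 78/7y - 19/7 makes the ideal the whole ring: the system is inconsistent.

First compute the reduced Gröbner basis of I by Buchberger's algorithm.
f_1 = 12x - 4y + 8, LT = x.
f_2 = 7xy + 6x, LT = xy.

S(f_1,f_2): lcm = xy. S = -⅓y² - 6/7x + ⅔y.
  leading term y²: no divisor's leading term divides it; move -⅓y² to the remainder.
  leading term x: subtract (-1/14)·f_1 from -6/7x + ⅔y → 8/21y + 4/7
  leading term y: no divisor's leading term divides it; move 8/21y to the remainder.
  leading term 1: no divisor's leading term divides it; move 4/7 to the remainder.
  remainder -⅓y² + 8/21y + 4/7 ≠ 0; add h_3 = -⅓y² + 8/21y + 4/7 to the basis.

The other S-polynomials (S(f_1,h_3), S(f_2,h_3)) all reduce to 0 modulo the current basis, so we have a Gröbner basis.
Inter-reduce: drop elements whose leading term is divisible by another's, tail-reduce, and make monic.
Reduced Gröbner basis: {y² - 8/7y - 12/7, x - ⅓y + ⅔}.
Label its elements g_1 = y² - 8/7y - 12/7, g_2 = x - ⅓y + ⅔.

Reduce p = 3xy - 78/7y - 19/7 modulo G:
  leading term xy: subtract (3y)·g_2 from 3xy - 78/7y - 19/7 → y² - 92/7y - 19/7
  leading term y²: subtract (1)·g_1 from y² - 92/7y - 19/7 → -12y - 1
  leading term y: no divisor's leading term divides it; move -12y to the remainder.
  leading term 1: no divisor's leading term divides it; move -1 to the remainder.
  normal form = -12y - 1.
The normal form is nonzero, so p ∉ I. Since p minus its normal form lies in I, I + (p) = I + (r) where r = -12y - 1; decide whether this ideal is the whole ring.
Run Buchberger on G together with r (pairs among the g_i already reduce to 0 since G is a Gröbner basis):
g_1 = y² - 8/7y - 12/7, LT = y².
g_2 = x - ⅓y + ⅔, LT = x.
r = -12y - 1, LT = y.

S(g_1,r): lcm = y². S = -103/84y - 12/7.
  leading term y: subtract (103/1008)·r from -103/84y - 12/7 → -1625/1008
  leading term 1: no divisor's leading term divides it; move -1625/1008 to the remainder.
  remainder -1625/1008 ≠ 0; add m_4 = -1625/1008 to the basis.

The other S-polynomials (S(g_1,g_2), S(g_2,r), S(g_1,m_4), S(g_2,m_4), S(r,m_4)) all reduce to 0 modulo the current basis, so we have a Gröbner basis.
Inter-reduce: drop elements whose leading term is divisible by another's, tail-reduce, and make monic.
Reduced Gröbner basis: {1}.
The reduced Gröbner basis of I + (p) is {1}: the ideal is the whole ring, so the enlarged system has no common solution — adjoining p is inconsistent.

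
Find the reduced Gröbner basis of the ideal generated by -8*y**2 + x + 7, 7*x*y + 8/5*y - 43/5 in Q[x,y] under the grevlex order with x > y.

G = {x**2 + 253/35*x - 344/35*y + 8/5, x*y + 8/35*y - 43/35, y**2 - 1/8*x - 7/8}

f_1 = -8*y**2 + x + 7, LT = y**2.
f_2 = 7*x*y + 8/5*y - 43/5, LT = x*y.

S(f_1,f_2): lcm = x*y**2. S = -1/8*x**2 - 8/35*y**2 - 7/8*x + 43/35*y.
  reduce S modulo (f_1, f_2):
  remainder -1/8*x**2 - 253/280*x + 43/35*y - 1/5 ≠ 0; add g_3 = -1/8*x**2 - 253/280*x + 43/35*y - 1/5 to the basis.

The other S-polynomials (S(f_1,g_3), S(f_2,g_3)) all reduce to 0 modulo the current basis, so we have a Gröbner basis.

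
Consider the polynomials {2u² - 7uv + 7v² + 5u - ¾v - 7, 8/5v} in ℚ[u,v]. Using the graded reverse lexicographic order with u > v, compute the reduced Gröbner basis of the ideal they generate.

f_1 = 2u² - 7uv + 7v² + 5u - ¾v - 7, LT = u².
f_2 = 8/5v, LT = v.

The S-polynomials (S(f_1,f_2)) all reduce to 0 modulo the current basis, so we have a Gröbner basis.

G = {u² + 5/2u - 7/2, v}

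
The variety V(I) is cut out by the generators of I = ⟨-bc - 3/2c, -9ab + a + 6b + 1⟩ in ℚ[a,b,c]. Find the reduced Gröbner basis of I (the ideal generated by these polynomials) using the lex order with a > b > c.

G = {ab - 1/9a - ⅔b - 1/9, ac - 16/29c, bc + 3/2c}

f_1 = -bc - 3/2c, LT = bc.
f_2 = -9ab + a + 6b + 1, LT = ab.

S(f_1,f_2): lcm = abc. S = 29/18ac + ⅔bc + 1/9c.
  leading term ac: no divisor's leading term divides it; move 29/18ac to the remainder.
  leading term bc: subtract (-⅔)·f_1 from ⅔bc + 1/9c → -8/9c
  leading term c: no divisor's leading term divides it; move -8/9c to the remainder.
  remainder 29/18ac - 8/9c ≠ 0; add g_3 = 29/18ac - 8/9c to the basis.

The other S-polynomials (S(f_1,g_3), S(f_2,g_3)) all reduce to 0 modulo the current basis, so we have a Gröbner basis.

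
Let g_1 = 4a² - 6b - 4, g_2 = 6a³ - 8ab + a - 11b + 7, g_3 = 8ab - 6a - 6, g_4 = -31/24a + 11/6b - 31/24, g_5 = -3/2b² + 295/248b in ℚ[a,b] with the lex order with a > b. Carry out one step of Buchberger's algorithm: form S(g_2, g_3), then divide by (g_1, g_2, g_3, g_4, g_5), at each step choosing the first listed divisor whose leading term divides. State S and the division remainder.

lcm(LM(g_2), LM(g_3)) = a³b.
S = (lcm/LT(g_2))·g_2 − (lcm/LT(g_3))·g_3 = ¾a³ + ¾a² - 4/3ab² + ⅙ab - 11/6b² + 7/6b.
Reduce S modulo (g_1, g_2, g_3, g_4, g_5) in that order:
  leading term a³: subtract (3/16a)·g_1 from ¾a³ + ¾a² - 4/3ab² + ⅙ab - 11/6b² + 7/6b → ¾a² - 4/3ab² + 31/24ab + ¾a - 11/6b² + 7/6b
  leading term a²: subtract (3/16)·g_1 from ¾a² - 4/3ab² + 31/24ab + ¾a - 11/6b² + 7/6b → -4/3ab² + 31/24ab + ¾a - 11/6b² + 55/24b + ¾
  leading term ab²: subtract (-⅙b)·g_3 from -4/3ab² + 31/24ab + ¾a - 11/6b² + 55/24b + ¾ → 7/24ab + ¾a - 11/6b² + 31/24b + ¾
  leading term ab: subtract (7/192)·g_3 from 7/24ab + ¾a - 11/6b² + 31/24b + ¾ → 31/32a - 11/6b² + 31/24b + 31/32
  leading term a: subtract (-¾)·g_4 from 31/32a - 11/6b² + 31/24b + 31/32 → -11/6b² + 8/3b
  leading term b²: subtract (11/9)·g_5 from -11/6b² + 8/3b → 2707/2232b
  leading term b: no divisor's leading term divides it; move 2707/2232b to the remainder.
The remainder 2707/2232b is nonzero, so it would be added as the next basis element.

S(g_2, g_3) = ¾a³ + ¾a² - 4/3ab² + ⅙ab - 11/6b² + 7/6b; remainder on division = 2707/2232b.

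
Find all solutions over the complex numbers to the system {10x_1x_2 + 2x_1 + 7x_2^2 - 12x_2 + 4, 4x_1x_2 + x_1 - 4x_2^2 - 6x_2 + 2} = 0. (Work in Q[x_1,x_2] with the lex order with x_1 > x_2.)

Compute a lex Gröbner basis by Buchberger's algorithm.
f_1 = 10x_1x_2 + 2x_1 + 7x_2^2 - 12x_2 + 4, LT = x_1x_2.
f_2 = 4x_1x_2 + x_1 - 4x_2^2 - 6x_2 + 2, LT = x_1x_2.

S(f_1,f_2): lcm = x_1x_2. S = -1/20x_1 + 17/10x_2^2 + 3/10x_2 - 1/10.
  leading term x_1: no divisor's leading term divides it; move -1/20x_1 to the remainder.
  leading term x_2^2: no divisor's leading term divides it; move 17/10x_2^2 to the remainder.
  leading term x_2: no divisor's leading term divides it; move 3/10x_2 to the remainder.
  leading term 1: no divisor's leading term divides it; move -1/10 to the remainder.
  remainder -1/20x_1 + 17/10x_2^2 + 3/10x_2 - 1/10 ≠ 0; add h_3 = -1/20x_1 + 17/10x_2^2 + 3/10x_2 - 1/10 to the basis.

S(f_1,h_3): lcm = x_1x_2. S = 1/5x_1 + 34x_2^3 + 67/10x_2^2 - 16/5x_2 + 2/5.
  leading term x_1: subtract (-4)·h_3 from 1/5x_1 + 34x_2^3 + 67/10x_2^2 - 16/5x_2 + 2/5 → 34x_2^3 + 27/2x_2^2 - 2x_2
  leading term x_2^3: no divisor's leading term divides it; move 34x_2^3 to the remainder.
  leading term x_2^2: no divisor's leading term divides it; move 27/2x_2^2 to the remainder.
  leading term x_2: no divisor's leading term divides it; move -2x_2 to the remainder.
  remainder 34x_2^3 + 27/2x_2^2 - 2x_2 ≠ 0; add h_4 = 34x_2^3 + 27/2x_2^2 - 2x_2 to the basis.

The other S-polynomials (S(f_2,h_3), S(f_1,h_4), S(f_2,h_4), S(h_3,h_4)) all reduce to 0 modulo the current basis, so we have a Gröbner basis.
Inter-reduce: drop elements whose leading term is divisible by another's, tail-reduce, and make monic.
Reduced Gröbner basis: {x_1 - 34x_2^2 - 6x_2 + 2, x_2^3 + 27/68x_2^2 - 1/17x_2}.

A lex Gröbner basis eliminates variables successively. Here x_2^3 + 27/68x_2^2 - 1/17x_2 depends only on x_2, with roots {0, -27/136 + sqrt(1817)/136, -sqrt(1817)/136 - 27/136}; lifting each root through the earlier basis elements recovers the full solutions.
  x_2 = 0: the earlier basis element becomes x_1 + 2 = 0, giving x_1 = -2 — point (-2, 0).
  x_2 = -27/136 + sqrt(1817)/136: the earlier basis element becomes x_1 - 405/272 + 15*sqrt(1817)/272 = 0, giving x_1 = 405/272 - 15*sqrt(1817)/272 — point (405/272 - 15*sqrt(1817)/272, -27/136 + sqrt(1817)/136).
  x_2 = -sqrt(1817)/136 - 27/136: the earlier basis element becomes x_1 - 15*sqrt(1817)/272 - 405/272 = 0, giving x_1 = 405/272 + 15*sqrt(1817)/272 — point (405/272 + 15*sqrt(1817)/272, -sqrt(1817)/136 - 27/136).
Substituting each solution back into the original system confirms all equations vanish.
Zero-dimensionality of the ideal guarantees finitely many solutions over ℂ.

{(-2, 0), (405/272 - 15*sqrt(1817)/272, -27/136 + sqrt(1817)/136), (405/272 + 15*sqrt(1817)/272, -sqrt(1817)/136 - 27/136)}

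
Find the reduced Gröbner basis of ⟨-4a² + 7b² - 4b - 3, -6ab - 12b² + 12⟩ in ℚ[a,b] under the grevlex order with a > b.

G = {b³ + 4/9b² + 8/9a - 13/9b, a² - 7/4b² + b + ¾, ab + 2b² - 2}

f_1 = -4a² + 7b² - 4b - 3, LT = a².
f_2 = -6ab - 12b² + 12, LT = ab.

S(f_1,f_2): lcm = a²b. S = -2ab² - 7/4b³ + b² + 2a + ¾b.
  leading term ab²: subtract (⅓b)·f_2 from -2ab² - 7/4b³ + b² + 2a + ¾b → 9/4b³ + b² + 2a - 13/4b
  leading term b³: no divisor's leading term divides it; move 9/4b³ to the remainder.
  leading term b²: no divisor's leading term divides it; move b² to the remainder.
  leading term a: no divisor's leading term divides it; move 2a to the remainder.
  leading term b: no divisor's leading term divides it; move -13/4b to the remainder.
  remainder 9/4b³ + b² + 2a - 13/4b ≠ 0; add g_3 = 9/4b³ + b² + 2a - 13/4b to the basis.

S(f_1,g_3): leading monomials are coprime, so the S-polynomial reduces to 0 (Buchberger's first criterion).
S(f_2,g_3): lcm = ab³. S = 2b⁴ - 4/9ab² - 8/9a² + 13/9ab - 2b².
  leading term b⁴: subtract (8/9b)·g_3 from 2b⁴ - 4/9ab² - 8/9a² + 13/9ab - 2b² → -4/9ab² - 8/9b³ - 8/9a² - ⅓ab + 8/9b²
  leading term ab²: subtract (2/27b)·f_2 from -4/9ab² - 8/9b³ - 8/9a² - ⅓ab + 8/9b² → -8/9a² - ⅓ab + 8/9b² - 8/9b
  leading term a²: subtract (2/9)·f_1 from -8/9a² - ⅓ab + 8/9b² - 8/9b → -⅓ab - ⅔b² + ⅔
  leading term ab: subtract (1/18)·f_2 from -⅓ab - ⅔b² + ⅔ → 0
  remainder 0.

Every S-polynomial of the final basis reduces to 0, so we have a Gröbner basis.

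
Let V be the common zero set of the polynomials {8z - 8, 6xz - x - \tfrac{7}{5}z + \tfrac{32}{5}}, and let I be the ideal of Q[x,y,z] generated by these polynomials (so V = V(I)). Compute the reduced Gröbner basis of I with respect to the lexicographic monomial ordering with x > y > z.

G = {x + 1, z - 1}

f_1 = 8z - 8, LT = z.
f_2 = 6xz - x - \tfrac{7}{5}z + \tfrac{32}{5}, LT = xz.

S(f_1,f_2): lcm = xz. S = -\tfrac{5}{6}x + \tfrac{7}{30}z - \tfrac{16}{15}.
  reduce S modulo (f_1, f_2):
  remainder -\tfrac{5}{6}x - \tfrac{5}{6} ≠ 0; add g_3 = -\tfrac{5}{6}x - \tfrac{5}{6} to the basis.

The other S-polynomials (S(f_1,g_3), S(f_2,g_3)) all reduce to 0 modulo the current basis, so we have a Gröbner basis.
Inter-reduce: drop elements whose leading term is divisible by another's, tail-reduce, and make monic.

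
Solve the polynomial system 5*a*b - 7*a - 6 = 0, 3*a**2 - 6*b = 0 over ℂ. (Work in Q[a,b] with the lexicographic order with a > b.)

{(2, 2), (-1 + sqrt(5)*I/5, 2/5 - sqrt(5)*I/5), (-1 - sqrt(5)*I/5, 2/5 + sqrt(5)*I/5)}

Compute a lex Gröbner basis by Buchberger's algorithm.
f_1 = 5*a*b - 7*a - 6, LT = a*b.
f_2 = 3*a**2 - 6*b, LT = a**2.

S(f_1,f_2): lcm = a**2*b. S = -7/5*a**2 - 6/5*a + 2*b**2.
  leading term a**2: subtract (-7/15)·f_2 from -7/5*a**2 - 6/5*a + 2*b**2 → -6/5*a + 2*b**2 - 14/5*b
  leading term a: no divisor's leading term divides it; move -6/5*a to the remainder.
  leading term b**2: no divisor's leading term divides it; move 2*b**2 to the remainder.
  leading term b: no divisor's leading term divides it; move -14/5*b to the remainder.
  remainder -6/5*a + 2*b**2 - 14/5*b ≠ 0; add h_3 = -6/5*a + 2*b**2 - 14/5*b to the basis.

S(f_1,h_3): lcm = a*b. S = -7/5*a + 5/3*b**3 - 7/3*b**2 - 6/5.
  leading term a: subtract (7/6)·h_3 from -7/5*a + 5/3*b**3 - 7/3*b**2 - 6/5 → 5/3*b**3 - 14/3*b**2 + 49/15*b - 6/5
  leading term b**3: no divisor's leading term divides it; move 5/3*b**3 to the remainder.
  leading term b**2: no divisor's leading term divides it; move -14/3*b**2 to the remainder.
  leading term b: no divisor's leading term divides it; move 49/15*b to the remainder.
  leading term 1: no divisor's leading term divides it; move -6/5 to the remainder.
  remainder 5/3*b**3 - 14/3*b**2 + 49/15*b - 6/5 ≠ 0; add h_4 = 5/3*b**3 - 14/3*b**2 + 49/15*b - 6/5 to the basis.

S(f_2,h_3): lcm = a**2. S = 5/3*a*b**2 - 7/3*a*b - 2*b.
  leading term a*b**2: subtract (1/3*b)·f_1 from 5/3*a*b**2 - 7/3*a*b - 2*b → 0
  remainder 0.

S(f_1,h_4): lcm = a*b**3. S = 7/5*a*b**2 - 49/25*a*b + 18/25*a - 6/5*b**2.
  leading term a*b**2: subtract (7/25*b)·f_1 from 7/5*a*b**2 - 49/25*a*b + 18/25*a - 6/5*b**2 → 18/25*a - 6/5*b**2 + 42/25*b
  leading term a: subtract (-3/5)·h_3 from 18/25*a - 6/5*b**2 + 42/25*b → 0
  remainder 0.

S(f_2,h_4): leading monomials are coprime, so the S-polynomial reduces to 0 (Buchberger's first criterion).
S(h_3,h_4): leading monomials are coprime, so the S-polynomial reduces to 0 (Buchberger's first criterion).
Every S-polynomial of the final basis reduces to 0, so we have a Gröbner basis.
Inter-reduce: drop elements whose leading term is divisible by another's, tail-reduce, and make monic.
Reduced Gröbner basis: {a - 5/3*b**2 + 7/3*b, b**3 - 14/5*b**2 + 49/25*b - 18/25}.

The lex basis is triangular: the last element involves only b. Solving b**3 - 14/5*b**2 + 49/25*b - 18/25 = 0 gives b ∈ {2, 2/5 - sqrt(5)*I/5, 2/5 + sqrt(5)*I/5}; substituting each value into the earlier elements determines the remaining variables.
  b = 2: the earlier basis element becomes a - 2 = 0, giving a = 2 — point (2, 2).
  b = 2/5 - sqrt(5)*I/5: the earlier basis element becomes a + 1 - sqrt(5)*I/5 = 0, giving a = -1 + sqrt(5)*I/5 — point (-1 + sqrt(5)*I/5, 2/5 - sqrt(5)*I/5).
  b = 2/5 + sqrt(5)*I/5: the earlier basis element becomes a + 1 + sqrt(5)*I/5 = 0, giving a = -1 - sqrt(5)*I/5 — point (-1 - sqrt(5)*I/5, 2/5 + sqrt(5)*I/5).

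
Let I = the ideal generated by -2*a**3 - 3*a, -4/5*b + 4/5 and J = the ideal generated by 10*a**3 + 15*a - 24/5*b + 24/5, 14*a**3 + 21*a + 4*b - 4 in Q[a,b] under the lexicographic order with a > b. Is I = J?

Since reduced Gröbner bases are canonical representatives of ideals under a given ordering, it suffices to compute and compare them.
Buchberger on the first generating set:
f_1 = -2*a**3 - 3*a, LT = a**3.
f_2 = -4/5*b + 4/5, LT = b.

The S-polynomials (S(f_1,f_2)) all reduce to 0 modulo the current basis, so we have a Gröbner basis.
Inter-reduce: drop elements whose leading term is divisible by another's, tail-reduce, and make monic.
Reduced Gröbner basis: {a**3 + 3/2*a, b - 1}.

Buchberger on the second generating set:
h_1 = 10*a**3 + 15*a - 24/5*b + 24/5, LT = a**3.
h_2 = 14*a**3 + 21*a + 4*b - 4, LT = a**3.

S(h_1,h_2): lcm = a**3. S = -134/175*b + 134/175.
  reduce S modulo (h_1, h_2):
  remainder -134/175*b + 134/175 ≠ 0; add k_3 = -134/175*b + 134/175 to the basis.

The other S-polynomials (S(h_1,k_3), S(h_2,k_3)) all reduce to 0 modulo the current basis, so we have a Gröbner basis.
Inter-reduce: drop elements whose leading term is divisible by another's, tail-reduce, and make monic.
Reduced Gröbner basis: {a**3 + 3/2*a, b - 1}.

The two bases agree; hence the ideals are identical.

Yes, the ideals are equal.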